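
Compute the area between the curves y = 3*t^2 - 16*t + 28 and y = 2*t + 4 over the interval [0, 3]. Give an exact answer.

The difference (3*t^2 - 16*t + 28) - (2*t + 4) = 3*t^2 - 18*t + 24 changes sign at t = 2 inside [0, 3], so split the integral there.
∫[0,2] (3*t^2 - 18*t + 24) dt = 20.
∫[2,3] (3*t^2 - 18*t + 24) dt = -2; the area of that piece is 2.
Total area = 20 + 2 = 22.

22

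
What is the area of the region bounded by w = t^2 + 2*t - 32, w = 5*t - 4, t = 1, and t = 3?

178/3

On [1, 3], (t^2 + 2*t - 32) - (5*t - 4) = t^2 - 3*t - 28 is ≤ 0 throughout, so the area is a single integral of |t^2 - 3*t - 28|.
∫[1,3] (t^2 - 3*t - 28) dt = -178/3; the area of that piece is 178/3.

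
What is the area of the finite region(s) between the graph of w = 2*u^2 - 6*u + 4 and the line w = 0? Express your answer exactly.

The curve meets the u-axis where 2*u^2 - 6*u + 4 = 0, i.e. 2*(u - 2)*(u - 1) = 0, at u = 1, 2.
On [1, 2] the curve lies below the axis; ∫[1,2] (2*u^2 - 6*u + 4) du = -1/3, giving area 1/3.

1/3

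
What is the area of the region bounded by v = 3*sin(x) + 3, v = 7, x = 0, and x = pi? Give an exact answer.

-6 + 4*pi

On [0, pi], (3*sin(x) + 3) - (7) = 3*sin(x) - 4 is ≤ 0 throughout, so the area is a single integral of |3*sin(x) - 4|.
∫[0,pi] (3*sin(x) - 4) dx = 6 - 4*pi; the area of that piece is -6 + 4*pi.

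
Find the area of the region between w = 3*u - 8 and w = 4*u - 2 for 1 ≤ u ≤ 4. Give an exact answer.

On [1, 4], (3*u - 8) - (4*u - 2) = -u - 6 is ≤ 0 throughout, so the area is a single integral of |-u - 6|.
∫[1,4] (-u - 6) du = -51/2; the area of that piece is 51/2.

51/2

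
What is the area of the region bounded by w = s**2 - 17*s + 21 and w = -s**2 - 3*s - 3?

1/3

Set the curves equal: s**2 - 17*s + 21 = -s**2 - 3*s - 3, so 2*s**2 - 14*s + 24 = 0, which factors as 2*(s - 4)*(s - 3) = 0. The curves meet at s = 3, 4.
On [3, 4], w = -s**2 - 3*s - 3 is on top; that piece has area ∫[3,4] (-(2*s**2 - 14*s + 24)) ds = 1/3.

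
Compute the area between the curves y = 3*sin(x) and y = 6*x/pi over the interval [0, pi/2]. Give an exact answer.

3 - 3*pi/4

On [0, pi/2], (3*sin(x)) - (6*x/pi) = -6*x/pi + 3*sin(x) is ≥ 0 throughout, so the area is a single integral of |-6*x/pi + 3*sin(x)|.
∫[0,pi/2] (-6*x/pi + 3*sin(x)) dx = 3 - 3*pi/4.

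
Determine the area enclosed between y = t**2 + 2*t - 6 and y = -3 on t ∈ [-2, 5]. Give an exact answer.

187/3

The difference (t**2 + 2*t - 6) - (-3) = t**2 + 2*t - 3 changes sign at t = 1 inside [-2, 5], so split the integral there.
∫[-2,1] (t**2 + 2*t - 3) dt = -9; the area of that piece is 9.
∫[1,5] (t**2 + 2*t - 3) dt = 160/3.
Total area = 9 + 160/3 = 187/3.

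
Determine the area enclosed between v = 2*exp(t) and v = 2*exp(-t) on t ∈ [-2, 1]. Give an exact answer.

The difference (2*exp(t)) - (2*exp(-t)) = 2*exp(t) - 2*exp(-t) changes sign at t = 0 inside [-2, 1], so split the integral there.
∫[-2,0] (2*exp(t) - 2*exp(-t)) dt = -2*exp(2) - 2*exp(-2) + 4; the area of that piece is -4 + 2*exp(-2) + 2*exp(2).
∫[0,1] (2*exp(t) - 2*exp(-t)) dt = -4 + 2*exp(-1) + 2*exp(1).
Total area = (-4 + 2*exp(-2) + 2*exp(2)) + (-4 + 2*exp(-1) + 2*exp(1)) = -8 + 2*exp(-2) + 2*exp(-1) + 2*exp(1) + 2*exp(2).

-8 + 2*exp(-2) + 2*exp(-1) + 2*exp(1) + 2*exp(2)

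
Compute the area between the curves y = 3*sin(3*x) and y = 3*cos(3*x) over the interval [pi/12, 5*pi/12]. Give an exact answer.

2*sqrt(2)

On [pi/12, 5*pi/12], (3*sin(3*x)) - (3*cos(3*x)) = 3*sin(3*x) - 3*cos(3*x) is ≥ 0 throughout, so the area is a single integral of |3*sin(3*x) - 3*cos(3*x)|.
∫[pi/12,5*pi/12] (3*sin(3*x) - 3*cos(3*x)) dx = 2*sqrt(2).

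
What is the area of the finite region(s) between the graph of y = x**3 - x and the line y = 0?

The curve meets the x-axis where x**3 - x = 0, i.e. x*(x - 1)*(x + 1) = 0, at x = -1, 0, 1.
On [-1, 0] the curve lies above the axis; ∫[-1,0] (x**3 - x) dx = 1/4, giving area 1/4.
On [0, 1] the curve lies below the axis; ∫[0,1] (x**3 - x) dx = -1/4, giving area 1/4.
Total area = 1/4 + 1/4 = 1/2.

1/2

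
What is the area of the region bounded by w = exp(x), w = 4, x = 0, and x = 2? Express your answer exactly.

The difference (exp(x)) - (4) = exp(x) - 4 changes sign at x = log(4) inside [0, 2], so split the integral there.
∫[0,log(4)] (exp(x) - 4) dx = 3 - log(256); the area of that piece is -3 + log(256).
∫[log(4),2] (exp(x) - 4) dx = -12 + 8*log(2) + exp(2).
Total area = (-3 + log(256)) + (-12 + 8*log(2) + exp(2)) = -15 + exp(2) + 16*log(2).

-15 + exp(2) + 16*log(2)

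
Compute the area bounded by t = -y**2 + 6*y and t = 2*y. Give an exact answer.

32/3

Both boundary curves give t as a function of y, so integrate with respect to y. Setting them equal: -y**2 + 4*y = 0, i.e. -y*(y - 4) = 0, so they meet at y = 0, 4.
For y in [0, 4], t = -y**2 + 6*y is on the right; area = ∫[0,4] (-y**2 + 4*y) dy = 32/3.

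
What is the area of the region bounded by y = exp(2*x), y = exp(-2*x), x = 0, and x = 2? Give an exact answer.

On [0, 2], (exp(2*x)) - (exp(-2*x)) = exp(2*x) - exp(-2*x) is ≥ 0 throughout, so the area is a single integral of |exp(2*x) - exp(-2*x)|.
∫[0,2] (exp(2*x) - exp(-2*x)) dx = -1 + exp(-4)/2 + exp(4)/2.

-1 + exp(-4)/2 + exp(4)/2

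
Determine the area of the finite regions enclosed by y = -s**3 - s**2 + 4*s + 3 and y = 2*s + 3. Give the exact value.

Set the curves equal: -s**3 - s**2 + 4*s + 3 = 2*s + 3, so -s**3 - s**2 + 2*s = 0, which factors as -s*(s - 1)*(s + 2) = 0. The curves meet at s = -2, 0, 1.
On [-2, 0], y = 2*s + 3 is on top; that piece has area ∫[-2,0] (-(-s**3 - s**2 + 2*s)) ds = 8/3.
On [0, 1], y = -s**3 - s**2 + 4*s + 3 is on top; that piece has area ∫[0,1] (-s**3 - s**2 + 2*s) ds = 5/12.
Total enclosed area = 8/3 + 5/12 = 37/12.

37/12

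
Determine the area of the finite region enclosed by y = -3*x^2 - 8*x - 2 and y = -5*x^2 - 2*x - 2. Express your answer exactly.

9

Set the curves equal: -3*x^2 - 8*x - 2 = -5*x^2 - 2*x - 2, so 2*x^2 - 6*x = 0, which factors as 2*x*(x - 3) = 0. The curves meet at x = 0, 3.
On [0, 3], y = -5*x^2 - 2*x - 2 is on top; that piece has area ∫[0,3] (-(2*x^2 - 6*x)) dx = 9.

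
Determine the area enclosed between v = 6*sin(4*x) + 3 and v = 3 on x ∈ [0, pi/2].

The difference (6*sin(4*x) + 3) - (3) = 6*sin(4*x) changes sign at x = pi/4 inside [0, pi/2], so split the integral there.
∫[0,pi/4] (6*sin(4*x)) dx = 3.
∫[pi/4,pi/2] (6*sin(4*x)) dx = -3; the area of that piece is 3.
Total area = 3 + 3 = 6.

6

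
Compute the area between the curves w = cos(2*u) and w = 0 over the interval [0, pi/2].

The difference (cos(2*u)) - (0) = cos(2*u) changes sign at u = pi/4 inside [0, pi/2], so split the integral there.
∫[0,pi/4] (cos(2*u)) du = 1/2.
∫[pi/4,pi/2] (cos(2*u)) du = -1/2; the area of that piece is 1/2.
Total area = 1/2 + 1/2 = 1.

1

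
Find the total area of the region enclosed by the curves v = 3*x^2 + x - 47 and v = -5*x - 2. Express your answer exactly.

256

Set the curves equal: 3*x^2 + x - 47 = -5*x - 2, so 3*x^2 + 6*x - 45 = 0, which factors as 3*(x - 3)*(x + 5) = 0. The curves meet at x = -5, 3.
On [-5, 3], v = -5*x - 2 is on top; that piece has area ∫[-5,3] (-(3*x^2 + 6*x - 45)) dx = 256.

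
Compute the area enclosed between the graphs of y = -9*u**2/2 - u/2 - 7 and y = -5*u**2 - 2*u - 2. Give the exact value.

Set the curves equal: -9*u**2/2 - u/2 - 7 = -5*u**2 - 2*u - 2, so u**2/2 + 3*u/2 - 5 = 0, which factors as (u - 2)*(u + 5)/2 = 0. The curves meet at u = -5, 2.
On [-5, 2], y = -5*u**2 - 2*u - 2 is on top; that piece has area ∫[-5,2] (-(u**2/2 + 3*u/2 - 5)) du = 343/12.

343/12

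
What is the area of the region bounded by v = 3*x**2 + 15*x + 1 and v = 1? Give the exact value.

Set the curves equal: 3*x**2 + 15*x + 1 = 1, so 3*x**2 + 15*x = 0, which factors as 3*x*(x + 5) = 0. The curves meet at x = -5, 0.
On [-5, 0], v = 1 is on top; that piece has area ∫[-5,0] (-(3*x**2 + 15*x)) dx = 125/2.

125/2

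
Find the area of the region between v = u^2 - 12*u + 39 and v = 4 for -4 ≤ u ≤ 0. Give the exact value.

On [-4, 0], (u^2 - 12*u + 39) - (4) = u^2 - 12*u + 35 is ≥ 0 throughout, so the area is a single integral of |u^2 - 12*u + 35|.
∫[-4,0] (u^2 - 12*u + 35) du = 772/3.

772/3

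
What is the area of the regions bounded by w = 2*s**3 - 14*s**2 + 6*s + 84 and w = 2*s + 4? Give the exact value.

1741/6

Set the curves equal: 2*s**3 - 14*s**2 + 6*s + 84 = 2*s + 4, so 2*s**3 - 14*s**2 + 4*s + 80 = 0, which factors as 2*(s - 5)*(s - 4)*(s + 2) = 0. The curves meet at s = -2, 4, 5.
On [-2, 4], w = 2*s**3 - 14*s**2 + 6*s + 84 is on top; that piece has area ∫[-2,4] (2*s**3 - 14*s**2 + 4*s + 80) ds = 288.
On [4, 5], w = 2*s + 4 is on top; that piece has area ∫[4,5] (-(2*s**3 - 14*s**2 + 4*s + 80)) ds = 13/6.
Total enclosed area = 288 + 13/6 = 1741/6.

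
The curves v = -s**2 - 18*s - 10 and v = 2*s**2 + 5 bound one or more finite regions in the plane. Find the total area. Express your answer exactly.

32

Set the curves equal: -s**2 - 18*s - 10 = 2*s**2 + 5, so -3*s**2 - 18*s - 15 = 0, which factors as -3*(s + 1)*(s + 5) = 0. The curves meet at s = -5, -1.
On [-5, -1], v = -s**2 - 18*s - 10 is on top; that piece has area ∫[-5,-1] (-3*s**2 - 18*s - 15) ds = 32.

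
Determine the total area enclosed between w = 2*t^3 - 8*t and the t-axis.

The curve meets the t-axis where 2*t^3 - 8*t = 0, i.e. 2*t*(t - 2)*(t + 2) = 0, at t = -2, 0, 2.
On [-2, 0] the curve lies above the axis; ∫[-2,0] (2*t^3 - 8*t) dt = 8, giving area 8.
On [0, 2] the curve lies below the axis; ∫[0,2] (2*t^3 - 8*t) dt = -8, giving area 8.
Total area = 8 + 8 = 16.

16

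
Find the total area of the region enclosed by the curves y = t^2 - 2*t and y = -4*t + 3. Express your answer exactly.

Set the curves equal: t^2 - 2*t = -4*t + 3, so t^2 + 2*t - 3 = 0, which factors as (t - 1)*(t + 3) = 0. The curves meet at t = -3, 1.
On [-3, 1], y = -4*t + 3 is on top; that piece has area ∫[-3,1] (-(t^2 + 2*t - 3)) dt = 32/3.

32/3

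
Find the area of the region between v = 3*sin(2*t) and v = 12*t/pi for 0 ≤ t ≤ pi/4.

On [0, pi/4], (3*sin(2*t)) - (12*t/pi) = -12*t/pi + 3*sin(2*t) is ≥ 0 throughout, so the area is a single integral of |-12*t/pi + 3*sin(2*t)|.
∫[0,pi/4] (-12*t/pi + 3*sin(2*t)) dt = 3/2 - 3*pi/8.

3/2 - 3*pi/8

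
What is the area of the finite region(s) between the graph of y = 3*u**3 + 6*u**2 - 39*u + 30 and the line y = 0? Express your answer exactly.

1741/4

The curve meets the u-axis where 3*u**3 + 6*u**2 - 39*u + 30 = 0, i.e. 3*(u - 2)*(u - 1)*(u + 5) = 0, at u = -5, 1, 2.
On [-5, 1] the curve lies above the axis; ∫[-5,1] (3*u**3 + 6*u**2 - 39*u + 30) du = 432, giving area 432.
On [1, 2] the curve lies below the axis; ∫[1,2] (3*u**3 + 6*u**2 - 39*u + 30) du = -13/4, giving area 13/4.
Total area = 432 + 13/4 = 1741/4.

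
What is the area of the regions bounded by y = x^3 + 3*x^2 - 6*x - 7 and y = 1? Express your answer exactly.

81/2

Set the curves equal: x^3 + 3*x^2 - 6*x - 7 = 1, so x^3 + 3*x^2 - 6*x - 8 = 0, which factors as (x - 2)*(x + 1)*(x + 4) = 0. The curves meet at x = -4, -1, 2.
On [-4, -1], y = x^3 + 3*x^2 - 6*x - 7 is on top; that piece has area ∫[-4,-1] (x^3 + 3*x^2 - 6*x - 8) dx = 81/4.
On [-1, 2], y = 1 is on top; that piece has area ∫[-1,2] (-(x^3 + 3*x^2 - 6*x - 8)) dx = 81/4.
Total enclosed area = 81/4 + 81/4 = 81/2.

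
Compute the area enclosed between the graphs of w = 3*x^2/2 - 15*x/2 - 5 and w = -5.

125/4

Set the curves equal: 3*x^2/2 - 15*x/2 - 5 = -5, so 3*x^2/2 - 15*x/2 = 0, which factors as 3*x*(x - 5)/2 = 0. The curves meet at x = 0, 5.
On [0, 5], w = -5 is on top; that piece has area ∫[0,5] (-(3*x^2/2 - 15*x/2)) dx = 125/4.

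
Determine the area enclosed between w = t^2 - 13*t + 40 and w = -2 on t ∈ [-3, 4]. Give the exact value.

1673/6

On [-3, 4], (t^2 - 13*t + 40) - (-2) = t^2 - 13*t + 42 is ≥ 0 throughout, so the area is a single integral of |t^2 - 13*t + 42|.
∫[-3,4] (t^2 - 13*t + 42) dt = 1673/6.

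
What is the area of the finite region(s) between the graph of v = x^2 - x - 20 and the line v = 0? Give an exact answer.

243/2

The curve meets the x-axis where x^2 - x - 20 = 0, i.e. (x - 5)*(x + 4) = 0, at x = -4, 5.
On [-4, 5] the curve lies below the axis; ∫[-4,5] (x^2 - x - 20) dx = -243/2, giving area 243/2.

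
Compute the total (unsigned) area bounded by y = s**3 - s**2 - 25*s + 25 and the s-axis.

1012/3

The curve meets the s-axis where s**3 - s**2 - 25*s + 25 = 0, i.e. (s - 5)*(s - 1)*(s + 5) = 0, at s = -5, 1, 5.
On [-5, 1] the curve lies above the axis; ∫[-5,1] (s**3 - s**2 - 25*s + 25) ds = 252, giving area 252.
On [1, 5] the curve lies below the axis; ∫[1,5] (s**3 - s**2 - 25*s + 25) ds = -256/3, giving area 256/3.
Total area = 252 + 256/3 = 1012/3.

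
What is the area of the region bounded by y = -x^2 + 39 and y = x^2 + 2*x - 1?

243

Set the curves equal: -x^2 + 39 = x^2 + 2*x - 1, so -2*x^2 - 2*x + 40 = 0, which factors as -2*(x - 4)*(x + 5) = 0. The curves meet at x = -5, 4.
On [-5, 4], y = -x^2 + 39 is on top; that piece has area ∫[-5,4] (-2*x^2 - 2*x + 40) dx = 243.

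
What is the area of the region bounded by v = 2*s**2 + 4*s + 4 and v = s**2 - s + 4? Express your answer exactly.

125/6

Set the curves equal: 2*s**2 + 4*s + 4 = s**2 - s + 4, so s**2 + 5*s = 0, which factors as s*(s + 5) = 0. The curves meet at s = -5, 0.
On [-5, 0], v = s**2 - s + 4 is on top; that piece has area ∫[-5,0] (-(s**2 + 5*s)) ds = 125/6.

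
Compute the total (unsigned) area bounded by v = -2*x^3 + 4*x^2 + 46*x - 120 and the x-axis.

The curve meets the x-axis where -2*x^3 + 4*x^2 + 46*x - 120 = 0, i.e. -2*(x - 4)*(x - 3)*(x + 5) = 0, at x = -5, 3, 4.
On [-5, 3] the curve lies below the axis; ∫[-5,3] (-2*x^3 + 4*x^2 + 46*x - 120) dx = -2560/3, giving area 2560/3.
On [3, 4] the curve lies above the axis; ∫[3,4] (-2*x^3 + 4*x^2 + 46*x - 120) dx = 17/6, giving area 17/6.
Total area = 2560/3 + 17/6 = 5137/6.

5137/6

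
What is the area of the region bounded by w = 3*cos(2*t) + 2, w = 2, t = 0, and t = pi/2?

The difference (3*cos(2*t) + 2) - (2) = 3*cos(2*t) changes sign at t = pi/4 inside [0, pi/2], so split the integral there.
∫[0,pi/4] (3*cos(2*t)) dt = 3/2.
∫[pi/4,pi/2] (3*cos(2*t)) dt = -3/2; the area of that piece is 3/2.
Total area = 3/2 + 3/2 = 3.

3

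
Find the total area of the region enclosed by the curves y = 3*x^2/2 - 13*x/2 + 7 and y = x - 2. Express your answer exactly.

1/4

Set the curves equal: 3*x^2/2 - 13*x/2 + 7 = x - 2, so 3*x^2/2 - 15*x/2 + 9 = 0, which factors as 3*(x - 3)*(x - 2)/2 = 0. The curves meet at x = 2, 3.
On [2, 3], y = x - 2 is on top; that piece has area ∫[2,3] (-(3*x^2/2 - 15*x/2 + 9)) dx = 1/4.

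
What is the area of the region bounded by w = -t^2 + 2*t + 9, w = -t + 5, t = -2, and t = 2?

The difference (-t^2 + 2*t + 9) - (-t + 5) = -t^2 + 3*t + 4 changes sign at t = -1 inside [-2, 2], so split the integral there.
∫[-2,-1] (-t^2 + 3*t + 4) dt = -17/6; the area of that piece is 17/6.
∫[-1,2] (-t^2 + 3*t + 4) dt = 27/2.
Total area = 17/6 + 27/2 = 49/3.

49/3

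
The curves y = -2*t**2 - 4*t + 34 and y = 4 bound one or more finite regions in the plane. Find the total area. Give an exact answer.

512/3

Set the curves equal: -2*t**2 - 4*t + 34 = 4, so -2*t**2 - 4*t + 30 = 0, which factors as -2*(t - 3)*(t + 5) = 0. The curves meet at t = -5, 3.
On [-5, 3], y = -2*t**2 - 4*t + 34 is on top; that piece has area ∫[-5,3] (-2*t**2 - 4*t + 30) dt = 512/3.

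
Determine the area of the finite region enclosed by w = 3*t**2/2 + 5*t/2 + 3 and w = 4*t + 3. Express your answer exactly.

Set the curves equal: 3*t**2/2 + 5*t/2 + 3 = 4*t + 3, so 3*t**2/2 - 3*t/2 = 0, which factors as 3*t*(t - 1)/2 = 0. The curves meet at t = 0, 1.
On [0, 1], w = 4*t + 3 is on top; that piece has area ∫[0,1] (-(3*t**2/2 - 3*t/2)) dt = 1/4.

1/4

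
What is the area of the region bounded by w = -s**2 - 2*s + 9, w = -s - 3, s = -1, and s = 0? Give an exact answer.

73/6

On [-1, 0], (-s**2 - 2*s + 9) - (-s - 3) = -s**2 - s + 12 is ≥ 0 throughout, so the area is a single integral of |-s**2 - s + 12|.
∫[-1,0] (-s**2 - s + 12) ds = 73/6.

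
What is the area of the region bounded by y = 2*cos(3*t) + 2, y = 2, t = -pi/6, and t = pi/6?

On [-pi/6, pi/6], (2*cos(3*t) + 2) - (2) = 2*cos(3*t) is ≥ 0 throughout, so the area is a single integral of |2*cos(3*t)|.
∫[-pi/6,pi/6] (2*cos(3*t)) dt = 4/3.

4/3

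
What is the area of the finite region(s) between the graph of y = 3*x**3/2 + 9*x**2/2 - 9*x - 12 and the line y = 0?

243/4

The curve meets the x-axis where 3*x**3/2 + 9*x**2/2 - 9*x - 12 = 0, i.e. 3*(x - 2)*(x + 1)*(x + 4)/2 = 0, at x = -4, -1, 2.
On [-4, -1] the curve lies above the axis; ∫[-4,-1] (3*x**3/2 + 9*x**2/2 - 9*x - 12) dx = 243/8, giving area 243/8.
On [-1, 2] the curve lies below the axis; ∫[-1,2] (3*x**3/2 + 9*x**2/2 - 9*x - 12) dx = -243/8, giving area 243/8.
Total area = 243/8 + 243/8 = 243/4.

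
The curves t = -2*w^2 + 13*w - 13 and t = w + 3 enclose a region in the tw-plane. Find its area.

Both boundary curves give t as a function of w, so integrate with respect to w. Setting them equal: -2*w^2 + 12*w - 16 = 0, i.e. -2*(w - 4)*(w - 2) = 0, so they meet at w = 2, 4.
For w in [2, 4], t = -2*w^2 + 13*w - 13 is on the right; area = ∫[2,4] (-2*w^2 + 12*w - 16) dw = 8/3.

8/3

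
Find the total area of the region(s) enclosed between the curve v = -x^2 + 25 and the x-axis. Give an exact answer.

The curve meets the x-axis where -x^2 + 25 = 0, i.e. -(x - 5)*(x + 5) = 0, at x = -5, 5.
On [-5, 5] the curve lies above the axis; ∫[-5,5] (-x^2 + 25) dx = 500/3, giving area 500/3.

500/3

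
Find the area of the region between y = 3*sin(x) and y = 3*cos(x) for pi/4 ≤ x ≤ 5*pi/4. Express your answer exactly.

On [pi/4, 5*pi/4], (3*sin(x)) - (3*cos(x)) = 3*sin(x) - 3*cos(x) is ≥ 0 throughout, so the area is a single integral of |3*sin(x) - 3*cos(x)|.
∫[pi/4,5*pi/4] (3*sin(x) - 3*cos(x)) dx = 6*sqrt(2).

6*sqrt(2)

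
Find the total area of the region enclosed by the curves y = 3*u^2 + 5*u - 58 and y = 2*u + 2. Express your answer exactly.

Set the curves equal: 3*u^2 + 5*u - 58 = 2*u + 2, so 3*u^2 + 3*u - 60 = 0, which factors as 3*(u - 4)*(u + 5) = 0. The curves meet at u = -5, 4.
On [-5, 4], y = 2*u + 2 is on top; that piece has area ∫[-5,4] (-(3*u^2 + 3*u - 60)) du = 729/2.

729/2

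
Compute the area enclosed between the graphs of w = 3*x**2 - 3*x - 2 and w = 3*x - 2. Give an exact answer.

4

Set the curves equal: 3*x**2 - 3*x - 2 = 3*x - 2, so 3*x**2 - 6*x = 0, which factors as 3*x*(x - 2) = 0. The curves meet at x = 0, 2.
On [0, 2], w = 3*x - 2 is on top; that piece has area ∫[0,2] (-(3*x**2 - 6*x)) dx = 4.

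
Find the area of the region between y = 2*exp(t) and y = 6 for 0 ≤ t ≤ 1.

On [0, 1], (2*exp(t)) - (6) = 2*exp(t) - 6 is ≤ 0 throughout, so the area is a single integral of |2*exp(t) - 6|.
∫[0,1] (2*exp(t) - 6) dt = -8 + 2*exp(1); the area of that piece is 8 - 2*exp(1).

8 - 2*exp(1)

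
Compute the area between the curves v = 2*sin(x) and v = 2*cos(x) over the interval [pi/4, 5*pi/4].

4*sqrt(2)

On [pi/4, 5*pi/4], (2*sin(x)) - (2*cos(x)) = 2*sin(x) - 2*cos(x) is ≥ 0 throughout, so the area is a single integral of |2*sin(x) - 2*cos(x)|.
∫[pi/4,5*pi/4] (2*sin(x) - 2*cos(x)) dx = 4*sqrt(2).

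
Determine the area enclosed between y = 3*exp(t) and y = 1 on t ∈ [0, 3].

On [0, 3], (3*exp(t)) - (1) = 3*exp(t) - 1 is ≥ 0 throughout, so the area is a single integral of |3*exp(t) - 1|.
∫[0,3] (3*exp(t) - 1) dt = -6 + 3*exp(3).

-6 + 3*exp(3)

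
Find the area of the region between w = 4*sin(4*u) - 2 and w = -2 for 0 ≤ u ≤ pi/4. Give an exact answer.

On [0, pi/4], (4*sin(4*u) - 2) - (-2) = 4*sin(4*u) is ≥ 0 throughout, so the area is a single integral of |4*sin(4*u)|.
∫[0,pi/4] (4*sin(4*u)) du = 2.

2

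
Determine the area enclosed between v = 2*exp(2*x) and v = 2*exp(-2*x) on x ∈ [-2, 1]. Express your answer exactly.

The difference (2*exp(2*x)) - (2*exp(-2*x)) = 2*exp(2*x) - 2*exp(-2*x) changes sign at x = 0 inside [-2, 1], so split the integral there.
∫[-2,0] (2*exp(2*x) - 2*exp(-2*x)) dx = -exp(4) - exp(-4) + 2; the area of that piece is -2 + exp(-4) + exp(4).
∫[0,1] (2*exp(2*x) - 2*exp(-2*x)) dx = -2 + exp(-2) + exp(2).
Total area = (-2 + exp(-4) + exp(4)) + (-2 + exp(-2) + exp(2)) = -4 + exp(-4) + exp(-2) + exp(2) + exp(4).

-4 + exp(-4) + exp(-2) + exp(2) + exp(4)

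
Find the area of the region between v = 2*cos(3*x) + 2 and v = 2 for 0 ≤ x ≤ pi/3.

The difference (2*cos(3*x) + 2) - (2) = 2*cos(3*x) changes sign at x = pi/6 inside [0, pi/3], so split the integral there.
∫[0,pi/6] (2*cos(3*x)) dx = 2/3.
∫[pi/6,pi/3] (2*cos(3*x)) dx = -2/3; the area of that piece is 2/3.
Total area = 2/3 + 2/3 = 4/3.

4/3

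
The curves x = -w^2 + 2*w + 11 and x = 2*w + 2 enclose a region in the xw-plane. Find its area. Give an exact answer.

Both boundary curves give x as a function of w, so integrate with respect to w. Setting them equal: -w^2 + 9 = 0, i.e. -(w - 3)*(w + 3) = 0, so they meet at w = -3, 3.
For w in [-3, 3], x = -w^2 + 2*w + 11 is on the right; area = ∫[-3,3] (-w^2 + 9) dw = 36.

36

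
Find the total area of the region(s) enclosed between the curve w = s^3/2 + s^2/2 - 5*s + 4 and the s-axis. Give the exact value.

443/12

The curve meets the s-axis where s^3/2 + s^2/2 - 5*s + 4 = 0, i.e. (s - 2)*(s - 1)*(s + 4)/2 = 0, at s = -4, 1, 2.
On [-4, 1] the curve lies above the axis; ∫[-4,1] (s^3/2 + s^2/2 - 5*s + 4) ds = 875/24, giving area 875/24.
On [1, 2] the curve lies below the axis; ∫[1,2] (s^3/2 + s^2/2 - 5*s + 4) ds = -11/24, giving area 11/24.
Total area = 875/24 + 11/24 = 443/12.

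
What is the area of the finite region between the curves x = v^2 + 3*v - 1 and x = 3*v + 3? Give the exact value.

32/3

Both boundary curves give x as a function of v, so integrate with respect to v. Setting them equal: v^2 - 4 = 0, i.e. (v - 2)*(v + 2) = 0, so they meet at v = -2, 2.
For v in [-2, 2], x = v^2 + 3*v - 1 is on the left; area = ∫[-2,2] (-(v^2 - 4)) dv = 32/3.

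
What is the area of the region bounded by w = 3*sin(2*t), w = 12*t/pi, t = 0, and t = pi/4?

On [0, pi/4], (3*sin(2*t)) - (12*t/pi) = -12*t/pi + 3*sin(2*t) is ≥ 0 throughout, so the area is a single integral of |-12*t/pi + 3*sin(2*t)|.
∫[0,pi/4] (-12*t/pi + 3*sin(2*t)) dt = 3/2 - 3*pi/8.

3/2 - 3*pi/8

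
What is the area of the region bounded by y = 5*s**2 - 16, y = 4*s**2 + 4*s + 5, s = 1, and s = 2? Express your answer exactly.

74/3

On [1, 2], (5*s**2 - 16) - (4*s**2 + 4*s + 5) = s**2 - 4*s - 21 is ≤ 0 throughout, so the area is a single integral of |s**2 - 4*s - 21|.
∫[1,2] (s**2 - 4*s - 21) ds = -74/3; the area of that piece is 74/3.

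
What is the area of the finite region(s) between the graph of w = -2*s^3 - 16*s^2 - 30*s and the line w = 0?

253/6

The curve meets the s-axis where -2*s^3 - 16*s^2 - 30*s = 0, i.e. -2*s*(s + 3)*(s + 5) = 0, at s = -5, -3, 0.
On [-5, -3] the curve lies below the axis; ∫[-5,-3] (-2*s^3 - 16*s^2 - 30*s) ds = -32/3, giving area 32/3.
On [-3, 0] the curve lies above the axis; ∫[-3,0] (-2*s^3 - 16*s^2 - 30*s) ds = 63/2, giving area 63/2.
Total area = 32/3 + 63/2 = 253/6.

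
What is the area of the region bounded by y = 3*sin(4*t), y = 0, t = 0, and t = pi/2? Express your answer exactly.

The difference (3*sin(4*t)) - (0) = 3*sin(4*t) changes sign at t = pi/4 inside [0, pi/2], so split the integral there.
∫[0,pi/4] (3*sin(4*t)) dt = 3/2.
∫[pi/4,pi/2] (3*sin(4*t)) dt = -3/2; the area of that piece is 3/2.
Total area = 3/2 + 3/2 = 3.

3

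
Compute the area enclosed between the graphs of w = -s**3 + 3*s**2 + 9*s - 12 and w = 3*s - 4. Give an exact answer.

81/2

Set the curves equal: -s**3 + 3*s**2 + 9*s - 12 = 3*s - 4, so -s**3 + 3*s**2 + 6*s - 8 = 0, which factors as -(s - 4)*(s - 1)*(s + 2) = 0. The curves meet at s = -2, 1, 4.
On [-2, 1], w = 3*s - 4 is on top; that piece has area ∫[-2,1] (-(-s**3 + 3*s**2 + 6*s - 8)) ds = 81/4.
On [1, 4], w = -s**3 + 3*s**2 + 9*s - 12 is on top; that piece has area ∫[1,4] (-s**3 + 3*s**2 + 6*s - 8) ds = 81/4.
Total enclosed area = 81/4 + 81/4 = 81/2.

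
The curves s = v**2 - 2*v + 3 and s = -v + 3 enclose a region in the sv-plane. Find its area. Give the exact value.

Both boundary curves give s as a function of v, so integrate with respect to v. Setting them equal: v**2 - v = 0, i.e. v*(v - 1) = 0, so they meet at v = 0, 1.
For v in [0, 1], s = v**2 - 2*v + 3 is on the left; area = ∫[0,1] (-(v**2 - v)) dv = 1/6.

1/6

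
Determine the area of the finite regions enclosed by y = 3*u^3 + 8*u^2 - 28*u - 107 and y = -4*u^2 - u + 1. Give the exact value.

Set the curves equal: 3*u^3 + 8*u^2 - 28*u - 107 = -4*u^2 - u + 1, so 3*u^3 + 12*u^2 - 27*u - 108 = 0, which factors as 3*(u - 3)*(u + 3)*(u + 4) = 0. The curves meet at u = -4, -3, 3.
On [-4, -3], y = 3*u^3 + 8*u^2 - 28*u - 107 is on top; that piece has area ∫[-4,-3] (3*u^3 + 12*u^2 - 27*u - 108) du = 13/4.
On [-3, 3], y = -4*u^2 - u + 1 is on top; that piece has area ∫[-3,3] (-(3*u^3 + 12*u^2 - 27*u - 108)) du = 432.
Total enclosed area = 13/4 + 432 = 1741/4.

1741/4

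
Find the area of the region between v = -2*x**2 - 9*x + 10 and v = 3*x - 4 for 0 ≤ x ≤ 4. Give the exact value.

292/3

The difference (-2*x**2 - 9*x + 10) - (3*x - 4) = -2*x**2 - 12*x + 14 changes sign at x = 1 inside [0, 4], so split the integral there.
∫[0,1] (-2*x**2 - 12*x + 14) dx = 22/3.
∫[1,4] (-2*x**2 - 12*x + 14) dx = -90; the area of that piece is 90.
Total area = 22/3 + 90 = 292/3.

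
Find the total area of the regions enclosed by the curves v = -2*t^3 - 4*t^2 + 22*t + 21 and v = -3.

937/6

Set the curves equal: -2*t^3 - 4*t^2 + 22*t + 21 = -3, so -2*t^3 - 4*t^2 + 22*t + 24 = 0, which factors as -2*(t - 3)*(t + 1)*(t + 4) = 0. The curves meet at t = -4, -1, 3.
On [-4, -1], v = -3 is on top; that piece has area ∫[-4,-1] (-(-2*t^3 - 4*t^2 + 22*t + 24)) dt = 99/2.
On [-1, 3], v = -2*t^3 - 4*t^2 + 22*t + 21 is on top; that piece has area ∫[-1,3] (-2*t^3 - 4*t^2 + 22*t + 24) dt = 320/3.
Total enclosed area = 99/2 + 320/3 = 937/6.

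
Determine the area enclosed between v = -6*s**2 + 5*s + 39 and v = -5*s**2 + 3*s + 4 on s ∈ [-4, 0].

308/3

On [-4, 0], (-6*s**2 + 5*s + 39) - (-5*s**2 + 3*s + 4) = -s**2 + 2*s + 35 is ≥ 0 throughout, so the area is a single integral of |-s**2 + 2*s + 35|.
∫[-4,0] (-s**2 + 2*s + 35) ds = 308/3.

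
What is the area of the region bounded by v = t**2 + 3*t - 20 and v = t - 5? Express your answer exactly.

Set the curves equal: t**2 + 3*t - 20 = t - 5, so t**2 + 2*t - 15 = 0, which factors as (t - 3)*(t + 5) = 0. The curves meet at t = -5, 3.
On [-5, 3], v = t - 5 is on top; that piece has area ∫[-5,3] (-(t**2 + 2*t - 15)) dt = 256/3.

256/3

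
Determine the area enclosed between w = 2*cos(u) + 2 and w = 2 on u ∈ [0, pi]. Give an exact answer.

4

The difference (2*cos(u) + 2) - (2) = 2*cos(u) changes sign at u = pi/2 inside [0, pi], so split the integral there.
∫[0,pi/2] (2*cos(u)) du = 2.
∫[pi/2,pi] (2*cos(u)) du = -2; the area of that piece is 2.
Total area = 2 + 2 = 4.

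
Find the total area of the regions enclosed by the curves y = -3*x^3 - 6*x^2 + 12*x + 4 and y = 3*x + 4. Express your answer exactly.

Set the curves equal: -3*x^3 - 6*x^2 + 12*x + 4 = 3*x + 4, so -3*x^3 - 6*x^2 + 9*x = 0, which factors as -3*x*(x - 1)*(x + 3) = 0. The curves meet at x = -3, 0, 1.
On [-3, 0], y = 3*x + 4 is on top; that piece has area ∫[-3,0] (-(-3*x^3 - 6*x^2 + 9*x)) dx = 135/4.
On [0, 1], y = -3*x^3 - 6*x^2 + 12*x + 4 is on top; that piece has area ∫[0,1] (-3*x^3 - 6*x^2 + 9*x) dx = 7/4.
Total enclosed area = 135/4 + 7/4 = 71/2.

71/2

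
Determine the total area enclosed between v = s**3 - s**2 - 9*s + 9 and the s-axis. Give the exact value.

The curve meets the s-axis where s**3 - s**2 - 9*s + 9 = 0, i.e. (s - 3)*(s - 1)*(s + 3) = 0, at s = -3, 1, 3.
On [-3, 1] the curve lies above the axis; ∫[-3,1] (s**3 - s**2 - 9*s + 9) ds = 128/3, giving area 128/3.
On [1, 3] the curve lies below the axis; ∫[1,3] (s**3 - s**2 - 9*s + 9) ds = -20/3, giving area 20/3.
Total area = 128/3 + 20/3 = 148/3.

148/3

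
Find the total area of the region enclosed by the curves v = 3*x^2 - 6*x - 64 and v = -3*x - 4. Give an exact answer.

Set the curves equal: 3*x^2 - 6*x - 64 = -3*x - 4, so 3*x^2 - 3*x - 60 = 0, which factors as 3*(x - 5)*(x + 4) = 0. The curves meet at x = -4, 5.
On [-4, 5], v = -3*x - 4 is on top; that piece has area ∫[-4,5] (-(3*x^2 - 3*x - 60)) dx = 729/2.

729/2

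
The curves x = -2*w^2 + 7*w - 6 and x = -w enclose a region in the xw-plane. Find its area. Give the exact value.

Both boundary curves give x as a function of w, so integrate with respect to w. Setting them equal: -2*w^2 + 8*w - 6 = 0, i.e. -2*(w - 3)*(w - 1) = 0, so they meet at w = 1, 3.
For w in [1, 3], x = -2*w^2 + 7*w - 6 is on the right; area = ∫[1,3] (-2*w^2 + 8*w - 6) dw = 8/3.

8/3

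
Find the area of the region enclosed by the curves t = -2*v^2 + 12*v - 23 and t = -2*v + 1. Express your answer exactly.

Both boundary curves give t as a function of v, so integrate with respect to v. Setting them equal: -2*v^2 + 14*v - 24 = 0, i.e. -2*(v - 4)*(v - 3) = 0, so they meet at v = 3, 4.
For v in [3, 4], t = -2*v^2 + 12*v - 23 is on the right; area = ∫[3,4] (-2*v^2 + 14*v - 24) dv = 1/3.

1/3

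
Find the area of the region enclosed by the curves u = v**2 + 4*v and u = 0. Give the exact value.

Both boundary curves give u as a function of v, so integrate with respect to v. Setting them equal: v**2 + 4*v = 0, i.e. v*(v + 4) = 0, so they meet at v = -4, 0.
For v in [-4, 0], u = v**2 + 4*v is on the left; area = ∫[-4,0] (-(v**2 + 4*v)) dv = 32/3.

32/3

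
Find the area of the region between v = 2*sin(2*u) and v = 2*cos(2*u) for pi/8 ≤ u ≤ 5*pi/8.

On [pi/8, 5*pi/8], (2*sin(2*u)) - (2*cos(2*u)) = 2*sin(2*u) - 2*cos(2*u) is ≥ 0 throughout, so the area is a single integral of |2*sin(2*u) - 2*cos(2*u)|.
∫[pi/8,5*pi/8] (2*sin(2*u) - 2*cos(2*u)) du = 2*sqrt(2).

2*sqrt(2)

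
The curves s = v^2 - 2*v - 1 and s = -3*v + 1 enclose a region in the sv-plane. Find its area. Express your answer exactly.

9/2

Both boundary curves give s as a function of v, so integrate with respect to v. Setting them equal: v^2 + v - 2 = 0, i.e. (v - 1)*(v + 2) = 0, so they meet at v = -2, 1.
For v in [-2, 1], s = v^2 - 2*v - 1 is on the left; area = ∫[-2,1] (-(v^2 + v - 2)) dv = 9/2.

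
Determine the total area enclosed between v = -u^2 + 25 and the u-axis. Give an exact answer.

500/3

The curve meets the u-axis where -u^2 + 25 = 0, i.e. -(u - 5)*(u + 5) = 0, at u = -5, 5.
On [-5, 5] the curve lies above the axis; ∫[-5,5] (-u^2 + 25) du = 500/3, giving area 500/3.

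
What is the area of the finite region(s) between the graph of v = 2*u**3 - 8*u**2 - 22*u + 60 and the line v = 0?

The curve meets the u-axis where 2*u**3 - 8*u**2 - 22*u + 60 = 0, i.e. 2*(u - 5)*(u - 2)*(u + 3) = 0, at u = -3, 2, 5.
On [-3, 2] the curve lies above the axis; ∫[-3,2] (2*u**3 - 8*u**2 - 22*u + 60) du = 1375/6, giving area 1375/6.
On [2, 5] the curve lies below the axis; ∫[2,5] (2*u**3 - 8*u**2 - 22*u + 60) du = -117/2, giving area 117/2.
Total area = 1375/6 + 117/2 = 863/3.

863/3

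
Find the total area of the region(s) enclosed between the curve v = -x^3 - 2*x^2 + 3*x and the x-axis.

The curve meets the x-axis where -x^3 - 2*x^2 + 3*x = 0, i.e. -x*(x - 1)*(x + 3) = 0, at x = -3, 0, 1.
On [-3, 0] the curve lies below the axis; ∫[-3,0] (-x^3 - 2*x^2 + 3*x) dx = -45/4, giving area 45/4.
On [0, 1] the curve lies above the axis; ∫[0,1] (-x^3 - 2*x^2 + 3*x) dx = 7/12, giving area 7/12.
Total area = 45/4 + 7/12 = 71/6.

71/6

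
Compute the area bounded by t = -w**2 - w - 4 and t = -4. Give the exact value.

1/6

Both boundary curves give t as a function of w, so integrate with respect to w. Setting them equal: -w**2 - w = 0, i.e. -w*(w + 1) = 0, so they meet at w = -1, 0.
For w in [-1, 0], t = -w**2 - w - 4 is on the right; area = ∫[-1,0] (-w**2 - w) dw = 1/6.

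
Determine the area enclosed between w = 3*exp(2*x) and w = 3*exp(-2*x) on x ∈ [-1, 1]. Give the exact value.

-6 + 3*exp(-2) + 3*exp(2)

The difference (3*exp(2*x)) - (3*exp(-2*x)) = 3*exp(2*x) - 3*exp(-2*x) changes sign at x = 0 inside [-1, 1], so split the integral there.
∫[-1,0] (3*exp(2*x) - 3*exp(-2*x)) dx = -3*exp(2)/2 - 3*exp(-2)/2 + 3; the area of that piece is -3 + 3*exp(-2)/2 + 3*exp(2)/2.
∫[0,1] (3*exp(2*x) - 3*exp(-2*x)) dx = -3 + 3*exp(-2)/2 + 3*exp(2)/2.
Total area = (-3 + 3*exp(-2)/2 + 3*exp(2)/2) + (-3 + 3*exp(-2)/2 + 3*exp(2)/2) = -6 + 3*exp(-2) + 3*exp(2).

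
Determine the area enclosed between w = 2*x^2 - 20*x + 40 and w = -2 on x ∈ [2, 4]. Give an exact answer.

8

The difference (2*x^2 - 20*x + 40) - (-2) = 2*x^2 - 20*x + 42 changes sign at x = 3 inside [2, 4], so split the integral there.
∫[2,3] (2*x^2 - 20*x + 42) dx = 14/3.
∫[3,4] (2*x^2 - 20*x + 42) dx = -10/3; the area of that piece is 10/3.
Total area = 14/3 + 10/3 = 8.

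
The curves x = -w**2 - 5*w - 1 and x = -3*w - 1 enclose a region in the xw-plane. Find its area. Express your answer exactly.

Both boundary curves give x as a function of w, so integrate with respect to w. Setting them equal: -w**2 - 2*w = 0, i.e. -w*(w + 2) = 0, so they meet at w = -2, 0.
For w in [-2, 0], x = -w**2 - 5*w - 1 is on the right; area = ∫[-2,0] (-w**2 - 2*w) dw = 4/3.

4/3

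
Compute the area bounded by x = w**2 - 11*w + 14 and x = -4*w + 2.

Both boundary curves give x as a function of w, so integrate with respect to w. Setting them equal: w**2 - 7*w + 12 = 0, i.e. (w - 4)*(w - 3) = 0, so they meet at w = 3, 4.
For w in [3, 4], x = w**2 - 11*w + 14 is on the left; area = ∫[3,4] (-(w**2 - 7*w + 12)) dw = 1/6.

1/6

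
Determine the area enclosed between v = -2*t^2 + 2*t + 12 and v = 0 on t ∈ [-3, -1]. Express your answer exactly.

The difference (-2*t^2 + 2*t + 12) - (0) = -2*t^2 + 2*t + 12 changes sign at t = -2 inside [-3, -1], so split the integral there.
∫[-3,-2] (-2*t^2 + 2*t + 12) dt = -17/3; the area of that piece is 17/3.
∫[-2,-1] (-2*t^2 + 2*t + 12) dt = 13/3.
Total area = 17/3 + 13/3 = 10.

10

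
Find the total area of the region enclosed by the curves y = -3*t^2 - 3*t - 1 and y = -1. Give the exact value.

Set the curves equal: -3*t^2 - 3*t - 1 = -1, so -3*t^2 - 3*t = 0, which factors as -3*t*(t + 1) = 0. The curves meet at t = -1, 0.
On [-1, 0], y = -3*t^2 - 3*t - 1 is on top; that piece has area ∫[-1,0] (-3*t^2 - 3*t) dt = 1/2.

1/2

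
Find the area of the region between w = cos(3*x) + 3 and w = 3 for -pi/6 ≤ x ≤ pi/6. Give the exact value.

On [-pi/6, pi/6], (cos(3*x) + 3) - (3) = cos(3*x) is ≥ 0 throughout, so the area is a single integral of |cos(3*x)|.
∫[-pi/6,pi/6] (cos(3*x)) dx = 2/3.

2/3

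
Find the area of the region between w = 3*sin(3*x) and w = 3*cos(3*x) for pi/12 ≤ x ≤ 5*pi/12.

2*sqrt(2)

On [pi/12, 5*pi/12], (3*sin(3*x)) - (3*cos(3*x)) = 3*sin(3*x) - 3*cos(3*x) is ≥ 0 throughout, so the area is a single integral of |3*sin(3*x) - 3*cos(3*x)|.
∫[pi/12,5*pi/12] (3*sin(3*x) - 3*cos(3*x)) dx = 2*sqrt(2).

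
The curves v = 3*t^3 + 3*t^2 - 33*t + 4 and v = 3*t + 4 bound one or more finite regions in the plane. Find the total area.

937/4

Set the curves equal: 3*t^3 + 3*t^2 - 33*t + 4 = 3*t + 4, so 3*t^3 + 3*t^2 - 36*t = 0, which factors as 3*t*(t - 3)*(t + 4) = 0. The curves meet at t = -4, 0, 3.
On [-4, 0], v = 3*t^3 + 3*t^2 - 33*t + 4 is on top; that piece has area ∫[-4,0] (3*t^3 + 3*t^2 - 36*t) dt = 160.
On [0, 3], v = 3*t + 4 is on top; that piece has area ∫[0,3] (-(3*t^3 + 3*t^2 - 36*t)) dt = 297/4.
Total enclosed area = 160 + 297/4 = 937/4.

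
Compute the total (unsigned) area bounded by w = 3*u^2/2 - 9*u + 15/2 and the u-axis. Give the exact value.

16

The curve meets the u-axis where 3*u^2/2 - 9*u + 15/2 = 0, i.e. 3*(u - 5)*(u - 1)/2 = 0, at u = 1, 5.
On [1, 5] the curve lies below the axis; ∫[1,5] (3*u^2/2 - 9*u + 15/2) du = -16, giving area 16.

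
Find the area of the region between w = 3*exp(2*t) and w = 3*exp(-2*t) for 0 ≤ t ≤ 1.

On [0, 1], (3*exp(2*t)) - (3*exp(-2*t)) = 3*exp(2*t) - 3*exp(-2*t) is ≥ 0 throughout, so the area is a single integral of |3*exp(2*t) - 3*exp(-2*t)|.
∫[0,1] (3*exp(2*t) - 3*exp(-2*t)) dt = -3 + 3*exp(-2)/2 + 3*exp(2)/2.

-3 + 3*exp(-2)/2 + 3*exp(2)/2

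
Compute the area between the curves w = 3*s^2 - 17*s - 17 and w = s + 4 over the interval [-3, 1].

The difference (3*s^2 - 17*s - 17) - (s + 4) = 3*s^2 - 18*s - 21 changes sign at s = -1 inside [-3, 1], so split the integral there.
∫[-3,-1] (3*s^2 - 18*s - 21) ds = 56.
∫[-1,1] (3*s^2 - 18*s - 21) ds = -40; the area of that piece is 40.
Total area = 56 + 40 = 96.

96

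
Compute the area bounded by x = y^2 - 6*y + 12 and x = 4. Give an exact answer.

Both boundary curves give x as a function of y, so integrate with respect to y. Setting them equal: y^2 - 6*y + 8 = 0, i.e. (y - 4)*(y - 2) = 0, so they meet at y = 2, 4.
For y in [2, 4], x = y^2 - 6*y + 12 is on the left; area = ∫[2,4] (-(y^2 - 6*y + 8)) dy = 4/3.

4/3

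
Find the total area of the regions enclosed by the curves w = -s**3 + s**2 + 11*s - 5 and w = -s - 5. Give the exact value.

937/12

Set the curves equal: -s**3 + s**2 + 11*s - 5 = -s - 5, so -s**3 + s**2 + 12*s = 0, which factors as -s*(s - 4)*(s + 3) = 0. The curves meet at s = -3, 0, 4.
On [-3, 0], w = -s - 5 is on top; that piece has area ∫[-3,0] (-(-s**3 + s**2 + 12*s)) ds = 99/4.
On [0, 4], w = -s**3 + s**2 + 11*s - 5 is on top; that piece has area ∫[0,4] (-s**3 + s**2 + 12*s) ds = 160/3.
Total enclosed area = 99/4 + 160/3 = 937/12.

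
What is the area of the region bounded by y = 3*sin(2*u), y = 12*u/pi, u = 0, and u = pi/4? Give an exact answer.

3/2 - 3*pi/8

On [0, pi/4], (3*sin(2*u)) - (12*u/pi) = -12*u/pi + 3*sin(2*u) is ≥ 0 throughout, so the area is a single integral of |-12*u/pi + 3*sin(2*u)|.
∫[0,pi/4] (-12*u/pi + 3*sin(2*u)) du = 3/2 - 3*pi/8.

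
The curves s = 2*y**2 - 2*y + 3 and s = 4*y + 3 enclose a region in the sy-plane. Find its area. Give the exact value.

Both boundary curves give s as a function of y, so integrate with respect to y. Setting them equal: 2*y**2 - 6*y = 0, i.e. 2*y*(y - 3) = 0, so they meet at y = 0, 3.
For y in [0, 3], s = 2*y**2 - 2*y + 3 is on the left; area = ∫[0,3] (-(2*y**2 - 6*y)) dy = 9.

9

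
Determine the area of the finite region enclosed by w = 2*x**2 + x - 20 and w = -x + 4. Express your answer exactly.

Set the curves equal: 2*x**2 + x - 20 = -x + 4, so 2*x**2 + 2*x - 24 = 0, which factors as 2*(x - 3)*(x + 4) = 0. The curves meet at x = -4, 3.
On [-4, 3], w = -x + 4 is on top; that piece has area ∫[-4,3] (-(2*x**2 + 2*x - 24)) dx = 343/3.

343/3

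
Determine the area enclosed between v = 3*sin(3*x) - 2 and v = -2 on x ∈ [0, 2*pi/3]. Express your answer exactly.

The difference (3*sin(3*x) - 2) - (-2) = 3*sin(3*x) changes sign at x = pi/3 inside [0, 2*pi/3], so split the integral there.
∫[0,pi/3] (3*sin(3*x)) dx = 2.
∫[pi/3,2*pi/3] (3*sin(3*x)) dx = -2; the area of that piece is 2.
Total area = 2 + 2 = 4.

4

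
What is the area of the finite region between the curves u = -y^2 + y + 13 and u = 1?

Both boundary curves give u as a function of y, so integrate with respect to y. Setting them equal: -y^2 + y + 12 = 0, i.e. -(y - 4)*(y + 3) = 0, so they meet at y = -3, 4.
For y in [-3, 4], u = -y^2 + y + 13 is on the right; area = ∫[-3,4] (-y^2 + y + 12) dy = 343/6.

343/6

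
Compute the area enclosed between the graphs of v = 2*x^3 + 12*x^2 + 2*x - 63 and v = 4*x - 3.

407/2

Set the curves equal: 2*x^3 + 12*x^2 + 2*x - 63 = 4*x - 3, so 2*x^3 + 12*x^2 - 2*x - 60 = 0, which factors as 2*(x - 2)*(x + 3)*(x + 5) = 0. The curves meet at x = -5, -3, 2.
On [-5, -3], v = 2*x^3 + 12*x^2 + 2*x - 63 is on top; that piece has area ∫[-5,-3] (2*x^3 + 12*x^2 - 2*x - 60) dx = 16.
On [-3, 2], v = 4*x - 3 is on top; that piece has area ∫[-3,2] (-(2*x^3 + 12*x^2 - 2*x - 60)) dx = 375/2.
Total enclosed area = 16 + 375/2 = 407/2.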